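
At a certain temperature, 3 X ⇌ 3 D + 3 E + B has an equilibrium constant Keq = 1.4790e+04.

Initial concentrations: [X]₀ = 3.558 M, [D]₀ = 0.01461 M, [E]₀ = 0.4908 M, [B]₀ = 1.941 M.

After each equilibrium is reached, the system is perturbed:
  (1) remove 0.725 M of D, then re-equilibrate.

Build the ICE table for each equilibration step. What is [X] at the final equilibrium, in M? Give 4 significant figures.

Q₀ = 1.5888e-08 vs Keq = 1.4790e+04 ⇒ Q<K, forward
Step 1:
                  X         D         E         B
  Initial     3.558   0.01461    0.4908     1.941
  Change      -2.96      2.96      2.96    0.9866
  Equil      0.5982     2.974     3.451     2.928
  solve Keq expr → x = 0.9866; check Q = 1.4790e+04
Then remove 0.725 M of D.
Step 2:
                  X         D         E         B
  Initial    0.5982     2.249     3.451     2.928
  Change    -0.1074    0.1074    0.1074   0.03582
  Equil      0.4907     2.357     3.558     2.963
  solve Keq expr → x = 0.03582; check Q = 1.4790e+04

[X]_eq = 0.4907 M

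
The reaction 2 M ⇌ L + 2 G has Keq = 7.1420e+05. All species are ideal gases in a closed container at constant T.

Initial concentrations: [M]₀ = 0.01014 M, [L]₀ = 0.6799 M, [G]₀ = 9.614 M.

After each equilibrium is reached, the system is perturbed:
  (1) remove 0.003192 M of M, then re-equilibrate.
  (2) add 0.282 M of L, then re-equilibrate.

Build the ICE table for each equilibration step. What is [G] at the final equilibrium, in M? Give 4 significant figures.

[G]_eq = 9.61 M

Q₀ = 6.1119e+05 vs Keq = 7.1420e+05 ⇒ Q<K, forward
Step 1:
                  M         L         G
  init      0.01014    0.6799     9.614
  Δ       -7.5635e-04 3.7818e-04 7.5635e-04
  eq       0.009384    0.6803     9.615
  solve Keq expr → x = 3.7818e-04; check Q = 7.1420e+05
Then remove 0.003192 M of M.
Step 2:
                  M         L         G
  init     0.006192    0.6803     9.615
  Δ        0.003178 -0.001589 -0.003178
  eq        0.00937    0.6787     9.612
  solve Keq expr → x = -0.001589; check Q = 7.1420e+05
Then add 0.282 M of L.
Step 3:
                  M         L         G
  init      0.00937    0.9607     9.612
  Δ        0.001771 -8.8535e-04 -0.001771
  eq        0.01114    0.9598      9.61
  solve Keq expr → x = -8.8535e-04; check Q = 7.1420e+05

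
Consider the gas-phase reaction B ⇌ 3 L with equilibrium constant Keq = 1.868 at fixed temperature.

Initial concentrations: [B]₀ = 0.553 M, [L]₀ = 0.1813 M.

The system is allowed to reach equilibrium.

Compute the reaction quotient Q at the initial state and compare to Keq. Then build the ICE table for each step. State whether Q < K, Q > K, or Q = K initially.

Q₀ = 0.01078; Q < K (proceeds forward)

Q₀ = 0.01078 vs Keq = 1.868 ⇒ Q<K, forward
Step 1:
                    B           L
  init          0.553      0.1813
  Δ           -0.2232      0.6696
  eq           0.3298      0.8509
  solve Keq expr → x = 0.2232; check Q = 1.868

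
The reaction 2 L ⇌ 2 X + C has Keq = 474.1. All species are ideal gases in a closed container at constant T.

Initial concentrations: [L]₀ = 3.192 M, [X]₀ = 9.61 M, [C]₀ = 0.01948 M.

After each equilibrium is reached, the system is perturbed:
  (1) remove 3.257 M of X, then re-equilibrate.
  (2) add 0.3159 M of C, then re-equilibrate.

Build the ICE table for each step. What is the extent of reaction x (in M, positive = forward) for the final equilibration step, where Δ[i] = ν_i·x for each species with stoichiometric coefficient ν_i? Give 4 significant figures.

x = -0.02334 M

Q₀ = 0.1766 vs Keq = 474.1 ⇒ Q<K, forward
Step 1:
                    L           X           C
  Initial       3.192        9.61     0.01948
  Change       -2.556       2.556       1.278
  Equil        0.6364       12.17       1.297
  solve Keq expr → x = 1.278; check Q = 474.1
Then remove 3.257 M of X.
Step 2:
                    L           X           C
  Initial      0.6364       8.909       1.297
  Change      -0.1491      0.1491     0.07457
  Equil        0.4872       9.058       1.372
  solve Keq expr → x = 0.07457; check Q = 474.1
Then add 0.3159 M of C.
Step 3:
                    L           X           C
  Initial      0.4872       9.058       1.688
  Change      0.04668    -0.04668    -0.02334
  Equil        0.5339       9.011       1.664
  solve Keq expr → x = -0.02334; check Q = 474.1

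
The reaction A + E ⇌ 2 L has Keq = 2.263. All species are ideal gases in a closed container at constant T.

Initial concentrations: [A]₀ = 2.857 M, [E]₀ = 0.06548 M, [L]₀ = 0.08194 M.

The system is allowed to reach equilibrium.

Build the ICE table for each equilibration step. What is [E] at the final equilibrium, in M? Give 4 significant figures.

[E]_eq = 0.006332 M

Q₀ = 0.03589 vs Keq = 2.263 ⇒ Q<K, forward
Step 1:
                    A           E           L
  I             2.857     0.06548     0.08194
  C          -0.05915    -0.05915      0.1183
  E             2.798    0.006332      0.2002
  solve Keq expr → x = 0.05915; check Q = 2.263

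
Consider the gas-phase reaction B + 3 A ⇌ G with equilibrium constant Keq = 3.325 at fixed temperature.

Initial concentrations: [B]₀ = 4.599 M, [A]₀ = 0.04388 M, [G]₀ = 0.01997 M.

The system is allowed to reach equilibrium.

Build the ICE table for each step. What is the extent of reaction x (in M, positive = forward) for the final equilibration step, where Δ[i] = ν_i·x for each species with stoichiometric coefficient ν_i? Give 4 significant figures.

x = -0.01208 M

Q₀ = 51.39 vs Keq = 3.325 ⇒ Q>K, reverse
Step 1:
                    B           A           G
  init          4.599     0.04388     0.01997
  Δ           0.01208     0.03625    -0.01208
  eq            4.611     0.08013    0.007887
  solve Keq expr → x = -0.01208; check Q = 3.325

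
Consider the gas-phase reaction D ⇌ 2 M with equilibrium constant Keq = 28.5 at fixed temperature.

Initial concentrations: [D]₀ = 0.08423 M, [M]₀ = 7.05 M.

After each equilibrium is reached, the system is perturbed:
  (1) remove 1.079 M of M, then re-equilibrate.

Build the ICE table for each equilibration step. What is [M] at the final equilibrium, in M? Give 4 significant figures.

Q₀ = 590.1 vs Keq = 28.5 ⇒ Q>K, reverse
Step 1:
                    D           M
  Initial     0.08423        7.05
  Change       0.8901       -1.78
  Equil        0.9744        5.27
  solve Keq expr → x = -0.8901; check Q = 28.5
Then remove 1.079 M of M.
Step 2:
                    D           M
  Initial      0.9744       4.191
  Change      -0.2212      0.4424
  Equil        0.7532       4.633
  solve Keq expr → x = 0.2212; check Q = 28.5

[M]_eq = 4.633 M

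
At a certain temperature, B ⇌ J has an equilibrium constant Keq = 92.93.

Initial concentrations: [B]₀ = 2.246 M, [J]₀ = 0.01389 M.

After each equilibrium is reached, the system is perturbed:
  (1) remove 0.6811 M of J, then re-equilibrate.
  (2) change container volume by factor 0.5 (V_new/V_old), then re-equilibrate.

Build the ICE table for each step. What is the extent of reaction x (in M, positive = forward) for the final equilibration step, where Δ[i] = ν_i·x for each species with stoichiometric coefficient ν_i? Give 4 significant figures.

Q₀ = 0.006184 vs Keq = 92.93 ⇒ Q<K, forward
Step 1:
                   B          J
  I            2.246    0.01389
  C           -2.222      2.222
  E          0.02406      2.236
  solve Keq expr → x = 2.222; check Q = 92.93
Then remove 0.6811 M of J.
Step 2:
                   B          J
  I          0.02406      1.555
  C        -0.007251   0.007251
  E          0.01681      1.562
  solve Keq expr → x = 0.007251; check Q = 92.93
Then change container volume by factor 0.5 (V_new/V_old).
Step 3:
                   B          J
  I          0.03362      3.124
  C                0          0
  E          0.03362      3.124
  solve Keq expr → x = 0; check Q = 92.93

x = 0 M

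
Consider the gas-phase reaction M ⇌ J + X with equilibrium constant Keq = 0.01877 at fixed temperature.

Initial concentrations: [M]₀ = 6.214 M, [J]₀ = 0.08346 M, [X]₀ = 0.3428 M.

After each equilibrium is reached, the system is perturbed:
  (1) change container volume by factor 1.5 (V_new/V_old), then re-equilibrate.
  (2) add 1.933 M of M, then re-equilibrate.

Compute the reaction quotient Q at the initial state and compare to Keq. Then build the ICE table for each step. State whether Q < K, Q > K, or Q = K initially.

Q₀ = 0.004604; Q < K (proceeds forward)

Q₀ = 0.004604 vs Keq = 0.01877 ⇒ Q<K, forward
Step 1:
                  M         J         X
  I           6.214   0.08346    0.3428
  C         -0.1483    0.1483    0.1483
  E           6.066    0.2318    0.4911
  solve Keq expr → x = 0.1483; check Q = 0.01877
Then change container volume by factor 1.5 (V_new/V_old).
Step 2:
                  M         J         X
  I           4.044    0.1545    0.3274
  C        -0.04625   0.04625   0.04625
  E           3.998    0.2008    0.3737
  solve Keq expr → x = 0.04625; check Q = 0.01877
Then add 1.933 M of M.
Step 3:
                  M         J         X
  I           5.931    0.2008    0.3737
  C        -0.05589   0.05589   0.05589
  E           5.875    0.2567    0.4296
  solve Keq expr → x = 0.05589; check Q = 0.01877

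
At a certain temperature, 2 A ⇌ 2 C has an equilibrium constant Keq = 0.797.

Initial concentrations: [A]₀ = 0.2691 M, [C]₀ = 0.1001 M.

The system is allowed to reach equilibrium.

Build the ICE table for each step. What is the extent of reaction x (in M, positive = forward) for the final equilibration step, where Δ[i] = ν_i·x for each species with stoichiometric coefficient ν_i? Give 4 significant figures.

x = 0.03702 M

Q₀ = 0.1384 vs Keq = 0.797 ⇒ Q<K, forward
Step 1:
                  A         C
  I          0.2691    0.1001
  C        -0.07404   0.07404
  E          0.1951    0.1741
  solve Keq expr → x = 0.03702; check Q = 0.797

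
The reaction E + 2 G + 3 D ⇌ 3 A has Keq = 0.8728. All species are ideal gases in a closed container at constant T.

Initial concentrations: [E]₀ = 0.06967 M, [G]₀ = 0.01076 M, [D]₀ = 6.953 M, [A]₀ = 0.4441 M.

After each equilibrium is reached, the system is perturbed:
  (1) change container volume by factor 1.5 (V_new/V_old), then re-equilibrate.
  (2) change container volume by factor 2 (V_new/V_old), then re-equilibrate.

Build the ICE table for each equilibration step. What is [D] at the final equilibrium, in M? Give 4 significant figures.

[D]_eq = 2.373 M

Q₀ = 32.3 vs Keq = 0.8728 ⇒ Q>K, reverse
Step 1:
                    E           G           D           A
  init        0.06967     0.01076       6.953      0.4441
  Δ           0.01826     0.03651     0.05477    -0.05477
  eq          0.08793     0.04727       7.008      0.3893
  solve Keq expr → x = -0.01826; check Q = 0.8728
Then change container volume by factor 1.5 (V_new/V_old).
Step 2:
                    E           G           D           A
  init        0.05862     0.03151       4.672      0.2596
  Δ           0.00772     0.01544     0.02316    -0.02316
  eq          0.06634     0.04695       4.695      0.2364
  solve Keq expr → x = -0.00772; check Q = 0.8728
Then change container volume by factor 2 (V_new/V_old).
Step 3:
                    E           G           D           A
  init        0.03317     0.02348       2.348      0.1182
  Δ          0.008502       0.017     0.02551    -0.02551
  eq          0.04167     0.04048       2.373     0.09269
  solve Keq expr → x = -0.008502; check Q = 0.8728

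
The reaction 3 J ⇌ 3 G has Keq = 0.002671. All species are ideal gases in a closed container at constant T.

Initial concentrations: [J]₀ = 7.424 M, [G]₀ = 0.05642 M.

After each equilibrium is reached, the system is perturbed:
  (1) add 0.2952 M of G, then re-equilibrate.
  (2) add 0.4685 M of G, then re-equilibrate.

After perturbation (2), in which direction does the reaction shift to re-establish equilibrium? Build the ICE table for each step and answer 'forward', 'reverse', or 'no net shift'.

Q₀ = 4.3892e-07 vs Keq = 0.002671 ⇒ Q<K, forward
Step 1:
                  J         G
  init        7.424   0.05642
  Δ          -0.855     0.855
  eq          6.569    0.9114
  solve Keq expr → x = 0.285; check Q = 0.002671
Then add 0.2952 M of G.
Step 2:
                  J         G
  init        6.569     1.207
  Δ          0.2592   -0.2592
  eq          6.828    0.9474
  solve Keq expr → x = -0.08641; check Q = 0.002671
Then add 0.4685 M of G.
Step 3:
                  J         G
  init        6.828     1.416
  Δ          0.4114   -0.4114
  eq           7.24     1.004
  solve Keq expr → x = -0.1371; check Q = 0.002671

Direction: reverse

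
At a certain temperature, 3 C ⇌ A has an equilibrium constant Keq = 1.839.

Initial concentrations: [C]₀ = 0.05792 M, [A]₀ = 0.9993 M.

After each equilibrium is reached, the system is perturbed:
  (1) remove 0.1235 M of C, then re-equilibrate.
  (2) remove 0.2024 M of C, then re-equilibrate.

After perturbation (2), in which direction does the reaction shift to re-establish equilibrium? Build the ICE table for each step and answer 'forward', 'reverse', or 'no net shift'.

Direction: reverse

Q₀ = 5143 vs Keq = 1.839 ⇒ Q>K, reverse
Step 1:
                    C           A
  init        0.05792      0.9993
  Δ              0.69       -0.23
  eq           0.7479      0.7693
  solve Keq expr → x = -0.23; check Q = 1.839
Then remove 0.1235 M of C.
Step 2:
                    C           A
  init         0.6244      0.7693
  Δ            0.1113    -0.03709
  eq           0.7357      0.7322
  solve Keq expr → x = -0.03709; check Q = 1.839
Then remove 0.2024 M of C.
Step 3:
                    C           A
  init         0.5333      0.7322
  Δ            0.1815    -0.06052
  eq           0.7148      0.6717
  solve Keq expr → x = -0.06052; check Q = 1.839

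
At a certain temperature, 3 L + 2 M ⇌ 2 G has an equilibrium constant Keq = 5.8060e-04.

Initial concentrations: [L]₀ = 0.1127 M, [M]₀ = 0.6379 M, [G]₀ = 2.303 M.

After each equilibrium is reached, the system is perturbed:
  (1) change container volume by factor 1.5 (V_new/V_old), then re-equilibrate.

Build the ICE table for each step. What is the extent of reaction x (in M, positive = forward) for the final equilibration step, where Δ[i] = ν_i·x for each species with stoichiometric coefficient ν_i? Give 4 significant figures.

x = -0.0421 M

Q₀ = 9106 vs Keq = 5.8060e-04 ⇒ Q>K, reverse
Step 1:
                  L         M         G
  Initial    0.1127    0.6379     2.303
  Change       2.95     1.967    -1.967
  Equil       3.063     2.605    0.3364
  solve Keq expr → x = -0.9833; check Q = 5.8060e-04
Then change container volume by factor 1.5 (V_new/V_old).
Step 2:
                  L         M         G
  Initial     2.042     1.736    0.2242
  Change     0.1263    0.0842   -0.0842
  Equil       2.168     1.821      0.14
  solve Keq expr → x = -0.0421; check Q = 5.8060e-04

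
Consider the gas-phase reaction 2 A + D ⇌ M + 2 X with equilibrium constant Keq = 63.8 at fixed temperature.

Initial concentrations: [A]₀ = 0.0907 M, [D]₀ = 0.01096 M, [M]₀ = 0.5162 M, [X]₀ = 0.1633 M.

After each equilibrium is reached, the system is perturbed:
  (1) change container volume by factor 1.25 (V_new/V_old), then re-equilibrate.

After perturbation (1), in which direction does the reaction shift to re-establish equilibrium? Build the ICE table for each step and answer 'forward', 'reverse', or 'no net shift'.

Direction: no net shift

Q₀ = 152.7 vs Keq = 63.8 ⇒ Q>K, reverse
Step 1:
                    A           D           M           X
  I            0.0907     0.01096      0.5162      0.1633
  C           0.01237    0.006183   -0.006183    -0.01237
  E            0.1031     0.01714        0.51      0.1509
  solve Keq expr → x = -0.006183; check Q = 63.8
Then change container volume by factor 1.25 (V_new/V_old).
Step 2:
                    A           D           M           X
  I           0.08245     0.01371       0.408      0.1207
  C                 0           0           0           0
  E           0.08245     0.01371       0.408      0.1207
  solve Keq expr → x = 0; check Q = 63.8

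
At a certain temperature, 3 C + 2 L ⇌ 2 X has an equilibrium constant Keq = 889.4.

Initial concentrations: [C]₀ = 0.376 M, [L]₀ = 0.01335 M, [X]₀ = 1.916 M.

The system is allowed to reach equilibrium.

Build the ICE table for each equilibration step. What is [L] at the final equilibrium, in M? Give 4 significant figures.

[L]_eq = 0.1406 M

Q₀ = 3.8749e+05 vs Keq = 889.4 ⇒ Q>K, reverse
Step 1:
                    C           L           X
  Initial       0.376     0.01335       1.916
  Change       0.1908      0.1272     -0.1272
  Equil        0.5668      0.1406       1.789
  solve Keq expr → x = -0.0636; check Q = 889.4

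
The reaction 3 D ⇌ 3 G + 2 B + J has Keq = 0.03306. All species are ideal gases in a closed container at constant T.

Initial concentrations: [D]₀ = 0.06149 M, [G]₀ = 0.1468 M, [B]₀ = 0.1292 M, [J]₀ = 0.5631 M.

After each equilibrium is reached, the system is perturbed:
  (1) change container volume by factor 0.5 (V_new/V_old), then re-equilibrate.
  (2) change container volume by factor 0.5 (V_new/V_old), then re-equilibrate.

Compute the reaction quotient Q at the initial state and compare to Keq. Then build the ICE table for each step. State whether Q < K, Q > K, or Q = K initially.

Q₀ = 0.1279 vs Keq = 0.03306 ⇒ Q>K, reverse
Step 1:
                  D         G         B         J
  init      0.06149    0.1468    0.1292    0.5631
  Δ         0.01779  -0.01779  -0.01186  -0.00593
  eq        0.07928     0.129    0.1173    0.5572
  solve Keq expr → x = -0.00593; check Q = 0.03306
Then change container volume by factor 0.5 (V_new/V_old).
Step 2:
                  D         G         B         J
  init       0.1586     0.258    0.2347     1.114
  Δ         0.05808  -0.05808  -0.03872  -0.01936
  eq         0.2166    0.1999     0.196     1.095
  solve Keq expr → x = -0.01936; check Q = 0.03306
Then change container volume by factor 0.5 (V_new/V_old).
Step 3:
                  D         G         B         J
  init       0.4333    0.3999    0.3919      2.19
  Δ          0.1102   -0.1102  -0.07348  -0.03674
  eq         0.5435    0.2897    0.3184     2.153
  solve Keq expr → x = -0.03674; check Q = 0.03306

Q₀ = 0.1279; Q > K (proceeds reverse)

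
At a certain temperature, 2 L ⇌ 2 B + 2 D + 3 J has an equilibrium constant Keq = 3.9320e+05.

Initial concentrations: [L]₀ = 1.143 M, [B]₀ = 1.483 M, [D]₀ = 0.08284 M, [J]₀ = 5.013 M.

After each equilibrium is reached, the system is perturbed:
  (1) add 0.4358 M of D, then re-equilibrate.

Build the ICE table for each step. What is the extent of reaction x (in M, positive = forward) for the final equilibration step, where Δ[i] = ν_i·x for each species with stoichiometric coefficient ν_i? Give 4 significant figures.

x = -0.01311 M

Q₀ = 1.455 vs Keq = 3.9320e+05 ⇒ Q<K, forward
Step 1:
                  L         B         D         J
  Initial     1.143     1.483   0.08284     5.013
  Change     -1.064     1.064     1.064     1.596
  Equil     0.07913     2.547     1.147     6.609
  solve Keq expr → x = 0.5319; check Q = 3.9320e+05
Then add 0.4358 M of D.
Step 2:
                  L         B         D         J
  Initial   0.07913     2.547     1.583     6.609
  Change    0.02621  -0.02621  -0.02621  -0.03932
  Equil      0.1053     2.521     1.556     6.569
  solve Keq expr → x = -0.01311; check Q = 3.9320e+05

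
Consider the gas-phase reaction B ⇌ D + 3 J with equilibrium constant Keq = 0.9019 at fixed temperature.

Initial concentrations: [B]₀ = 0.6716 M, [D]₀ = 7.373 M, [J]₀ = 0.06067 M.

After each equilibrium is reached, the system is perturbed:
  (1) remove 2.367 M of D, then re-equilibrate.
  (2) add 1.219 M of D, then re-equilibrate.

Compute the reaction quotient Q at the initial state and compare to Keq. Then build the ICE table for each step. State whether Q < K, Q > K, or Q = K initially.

Q₀ = 0.002452 vs Keq = 0.9019 ⇒ Q<K, forward
Step 1:
                   B          D          J
  init        0.6716      7.373    0.06067
  Δ          -0.1152     0.1152     0.3455
  eq          0.5564      7.488     0.4062
  solve Keq expr → x = 0.1152; check Q = 0.9019
Then remove 2.367 M of D.
Step 2:
                   B          D          J
  init        0.5564      5.121     0.4062
  Δ         -0.01658    0.01658    0.04973
  eq          0.5399      5.138     0.4559
  solve Keq expr → x = 0.01658; check Q = 0.9019
Then add 1.219 M of D.
Step 3:
                   B          D          J
  init        0.5399      6.357     0.4559
  Δ         0.009513  -0.009513   -0.02854
  eq          0.5494      6.347     0.4274
  solve Keq expr → x = -0.009513; check Q = 0.9019

Q₀ = 0.002452; Q < K (proceeds forward)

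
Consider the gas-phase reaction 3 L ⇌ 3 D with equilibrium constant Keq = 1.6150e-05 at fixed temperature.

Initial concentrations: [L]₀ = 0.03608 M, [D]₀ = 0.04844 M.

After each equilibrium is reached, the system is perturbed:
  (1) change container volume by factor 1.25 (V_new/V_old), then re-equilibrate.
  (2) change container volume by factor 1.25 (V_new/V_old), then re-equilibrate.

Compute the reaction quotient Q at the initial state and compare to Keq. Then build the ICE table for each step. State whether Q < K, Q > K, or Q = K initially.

Q₀ = 2.42; Q > K (proceeds reverse)

Q₀ = 2.42 vs Keq = 1.6150e-05 ⇒ Q>K, reverse
Step 1:
                    L           D
  init        0.03608     0.04844
  Δ           0.04636    -0.04636
  eq          0.08244    0.002084
  solve Keq expr → x = -0.01545; check Q = 1.6150e-05
Then change container volume by factor 1.25 (V_new/V_old).
Step 2:
                    L           D
  init        0.06595    0.001667
  Δ                 0           0
  eq          0.06595    0.001667
  solve Keq expr → x = 0; check Q = 1.6150e-05
Then change container volume by factor 1.25 (V_new/V_old).
Step 3:
                    L           D
  init        0.05276    0.001334
  Δ                 0           0
  eq          0.05276    0.001334
  solve Keq expr → x = 0; check Q = 1.6150e-05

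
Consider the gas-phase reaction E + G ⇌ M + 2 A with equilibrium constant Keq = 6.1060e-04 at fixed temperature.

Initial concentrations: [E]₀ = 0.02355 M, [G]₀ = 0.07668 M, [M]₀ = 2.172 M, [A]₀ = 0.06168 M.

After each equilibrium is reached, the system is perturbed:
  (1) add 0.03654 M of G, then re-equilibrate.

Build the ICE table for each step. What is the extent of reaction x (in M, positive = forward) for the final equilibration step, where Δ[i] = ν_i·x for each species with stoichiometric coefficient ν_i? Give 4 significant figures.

x = 1.0038e-04 M

Q₀ = 4.576 vs Keq = 6.1060e-04 ⇒ Q>K, reverse
Step 1:
                   E          G          M          A
  I          0.02355    0.07668      2.172    0.06168
  C           0.0302     0.0302    -0.0302    -0.0604
  E          0.05375     0.1069      2.142    0.00128
  solve Keq expr → x = -0.0302; check Q = 6.1060e-04
Then add 0.03654 M of G.
Step 2:
                   E          G          M          A
  I          0.05375     0.1434      2.142    0.00128
  C       -1.0038e-04 -1.0038e-04 1.0038e-04 2.0077e-04
  E          0.05365     0.1433      2.142   0.001481
  solve Keq expr → x = 1.0038e-04; check Q = 6.1060e-04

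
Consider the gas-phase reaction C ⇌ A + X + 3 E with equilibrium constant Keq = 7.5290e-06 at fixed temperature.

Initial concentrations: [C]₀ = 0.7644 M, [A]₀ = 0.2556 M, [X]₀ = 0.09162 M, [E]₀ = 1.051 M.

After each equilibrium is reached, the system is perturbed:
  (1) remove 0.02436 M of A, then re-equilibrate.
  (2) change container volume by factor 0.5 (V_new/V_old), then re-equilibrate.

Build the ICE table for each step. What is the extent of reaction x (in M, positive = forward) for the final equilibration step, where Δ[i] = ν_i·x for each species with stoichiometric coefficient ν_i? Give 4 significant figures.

Q₀ = 0.03557 vs Keq = 7.5290e-06 ⇒ Q>K, reverse
Step 1:
                  C         A         X         E
  init       0.7644    0.2556   0.09162     1.051
  Δ         0.09154  -0.09154  -0.09154   -0.2746
  eq         0.8559    0.1641 8.3931e-05    0.7764
  solve Keq expr → x = -0.09154; check Q = 7.5290e-06
Then remove 0.02436 M of A.
Step 2:
                  C         A         X         E
  init       0.8559    0.1397 8.3931e-05    0.7764
  Δ       -1.4606e-05 1.4606e-05 1.4606e-05 4.3819e-05
  eq         0.8559    0.1397 9.8537e-05    0.7764
  solve Keq expr → x = 1.4606e-05; check Q = 7.5290e-06
Then change container volume by factor 0.5 (V_new/V_old).
Step 3:
                  C         A         X         E
  init        1.712    0.2794 1.9707e-04     1.553
  Δ       1.8473e-04 -1.8473e-04 -1.8473e-04 -5.5420e-04
  eq          1.712    0.2793 1.2340e-05     1.552
  solve Keq expr → x = -1.8473e-04; check Q = 7.5290e-06

x = -1.8473e-04 M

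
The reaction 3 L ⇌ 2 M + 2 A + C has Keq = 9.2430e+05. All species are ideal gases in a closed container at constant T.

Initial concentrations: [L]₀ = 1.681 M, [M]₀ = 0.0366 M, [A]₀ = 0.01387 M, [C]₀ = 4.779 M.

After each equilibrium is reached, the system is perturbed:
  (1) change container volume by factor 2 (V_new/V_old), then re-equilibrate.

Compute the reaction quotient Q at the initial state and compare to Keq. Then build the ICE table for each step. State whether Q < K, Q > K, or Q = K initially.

Q₀ = 2.5927e-07; Q < K (proceeds forward)

Q₀ = 2.5927e-07 vs Keq = 9.2430e+05 ⇒ Q<K, forward
Step 1:
                  L         M         A         C
  init        1.681    0.0366   0.01387     4.779
  Δ           -1.66     1.107     1.107    0.5533
  eq        0.02115     1.143      1.12     5.332
  solve Keq expr → x = 0.5533; check Q = 9.2430e+05
Then change container volume by factor 2 (V_new/V_old).
Step 2:
                  L         M         A         C
  init      0.01058    0.5716    0.5602     2.666
  Δ       -0.003872  0.002581  0.002581  0.001291
  eq       0.006704    0.5742    0.5628     2.667
  solve Keq expr → x = 0.001291; check Q = 9.2430e+05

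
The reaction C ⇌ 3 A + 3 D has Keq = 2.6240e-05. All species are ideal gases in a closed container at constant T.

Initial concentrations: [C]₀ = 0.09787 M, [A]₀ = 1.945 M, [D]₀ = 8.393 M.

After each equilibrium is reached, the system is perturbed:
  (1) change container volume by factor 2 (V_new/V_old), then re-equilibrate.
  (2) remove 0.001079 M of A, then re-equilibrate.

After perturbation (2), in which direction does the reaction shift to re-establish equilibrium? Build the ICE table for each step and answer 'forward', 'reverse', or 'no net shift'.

Direction: forward

Q₀ = 4.4449e+04 vs Keq = 2.6240e-05 ⇒ Q>K, reverse
Step 1:
                   C          A          D
  Initial    0.09787      1.945      8.393
  Change      0.6469     -1.941     -1.941
  Equil       0.7448   0.004175      6.452
  solve Keq expr → x = -0.6469; check Q = 2.6240e-05
Then change container volume by factor 2 (V_new/V_old).
Step 2:
                   C          A          D
  Initial     0.3724   0.002087      3.226
  Change   -0.001507   0.004521   0.004521
  Equil       0.3709   0.006609      3.231
  solve Keq expr → x = 0.001507; check Q = 2.6240e-05
Then remove 0.001079 M of A.
Step 3:
                   C          A          D
  Initial     0.3709    0.00553      3.231
  Change  -3.5822e-04   0.001075   0.001075
  Equil       0.3705   0.006604      3.232
  solve Keq expr → x = 3.5822e-04; check Q = 2.6240e-05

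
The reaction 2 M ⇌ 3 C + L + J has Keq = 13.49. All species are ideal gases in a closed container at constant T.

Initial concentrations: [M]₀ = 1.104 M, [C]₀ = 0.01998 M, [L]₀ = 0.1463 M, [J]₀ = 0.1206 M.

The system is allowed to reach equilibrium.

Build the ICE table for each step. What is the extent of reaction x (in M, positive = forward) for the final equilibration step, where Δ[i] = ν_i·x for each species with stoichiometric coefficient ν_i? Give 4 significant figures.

x = 0.4344 M

Q₀ = 1.1546e-07 vs Keq = 13.49 ⇒ Q<K, forward
Step 1:
                    M           C           L           J
  Initial       1.104     0.01998      0.1463      0.1206
  Change      -0.8688       1.303      0.4344      0.4344
  Equil        0.2352       1.323      0.5807       0.555
  solve Keq expr → x = 0.4344; check Q = 13.49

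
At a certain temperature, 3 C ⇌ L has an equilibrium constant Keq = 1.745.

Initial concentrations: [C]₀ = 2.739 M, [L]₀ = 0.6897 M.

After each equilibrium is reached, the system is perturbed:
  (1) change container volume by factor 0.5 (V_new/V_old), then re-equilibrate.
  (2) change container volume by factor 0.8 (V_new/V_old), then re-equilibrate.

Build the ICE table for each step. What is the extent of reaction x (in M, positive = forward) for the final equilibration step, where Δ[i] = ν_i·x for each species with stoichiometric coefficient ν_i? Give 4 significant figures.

Q₀ = 0.03356 vs Keq = 1.745 ⇒ Q<K, forward
Step 1:
                   C          L
  I            2.739     0.6897
  C           -1.832     0.6108
  E           0.9066        1.3
  solve Keq expr → x = 0.6108; check Q = 1.745
Then change container volume by factor 0.5 (V_new/V_old).
Step 2:
                   C          L
  I            1.813      2.601
  C          -0.6405     0.2135
  E            1.173      2.814
  solve Keq expr → x = 0.2135; check Q = 1.745
Then change container volume by factor 0.8 (V_new/V_old).
Step 3:
                   C          L
  I            1.466      3.518
  C          -0.1949    0.06497
  E            1.271      3.583
  solve Keq expr → x = 0.06497; check Q = 1.745

x = 0.06497 M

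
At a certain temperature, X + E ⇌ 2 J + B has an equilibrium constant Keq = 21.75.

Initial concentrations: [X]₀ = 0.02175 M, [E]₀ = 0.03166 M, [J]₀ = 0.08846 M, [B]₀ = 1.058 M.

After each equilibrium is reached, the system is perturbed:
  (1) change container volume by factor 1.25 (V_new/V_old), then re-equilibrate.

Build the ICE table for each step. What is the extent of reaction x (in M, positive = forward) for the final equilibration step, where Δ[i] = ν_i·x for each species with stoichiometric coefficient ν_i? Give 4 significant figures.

x = 0.001272 M

Q₀ = 12.02 vs Keq = 21.75 ⇒ Q<K, forward
Step 1:
                    X           E           J           B
  init        0.02175     0.03166     0.08846       1.058
  Δ         -0.004571   -0.004571    0.009141    0.004571
  eq          0.01718     0.02709      0.0976       1.063
  solve Keq expr → x = 0.004571; check Q = 21.75
Then change container volume by factor 1.25 (V_new/V_old).
Step 2:
                    X           E           J           B
  init        0.01374     0.02167     0.07808      0.8501
  Δ         -0.001272   -0.001272    0.002543    0.001272
  eq          0.01247      0.0204     0.08062      0.8513
  solve Keq expr → x = 0.001272; check Q = 21.75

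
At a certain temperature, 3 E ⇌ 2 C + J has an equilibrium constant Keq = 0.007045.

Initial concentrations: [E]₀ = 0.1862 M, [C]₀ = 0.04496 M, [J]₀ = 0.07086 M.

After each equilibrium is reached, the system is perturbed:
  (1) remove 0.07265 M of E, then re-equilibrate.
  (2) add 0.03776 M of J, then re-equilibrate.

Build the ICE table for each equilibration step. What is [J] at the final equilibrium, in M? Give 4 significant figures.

Q₀ = 0.02219 vs Keq = 0.007045 ⇒ Q>K, reverse
Step 1:
                   E          C          J
  init        0.1862    0.04496    0.07086
  Δ          0.02062   -0.01375  -0.006875
  eq          0.2068    0.03121    0.06399
  solve Keq expr → x = -0.006875; check Q = 0.007045
Then remove 0.07265 M of E.
Step 2:
                   E          C          J
  init        0.1342    0.03121    0.06399
  Δ           0.0164   -0.01094  -0.005468
  eq          0.1506    0.02027    0.05852
  solve Keq expr → x = -0.005468; check Q = 0.007045
Then add 0.03776 M of J.
Step 3:
                   E          C          J
  init        0.1506    0.02027    0.09628
  Δ         0.005228  -0.003485  -0.001743
  eq          0.1558    0.01679    0.09453
  solve Keq expr → x = -0.001743; check Q = 0.007045

[J]_eq = 0.09453 M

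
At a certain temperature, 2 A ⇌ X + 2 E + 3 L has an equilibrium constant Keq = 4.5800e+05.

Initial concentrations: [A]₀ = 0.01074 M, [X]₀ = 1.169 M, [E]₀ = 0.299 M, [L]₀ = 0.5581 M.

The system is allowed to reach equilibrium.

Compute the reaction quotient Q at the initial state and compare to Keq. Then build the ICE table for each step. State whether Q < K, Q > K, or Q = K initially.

Q₀ = 157.5 vs Keq = 4.5800e+05 ⇒ Q<K, forward
Step 1:
                   A          X          E          L
  I          0.01074      1.169      0.299     0.5581
  C         -0.01052   0.005262    0.01052    0.01579
  E       2.1547e-04      1.174     0.3095     0.5739
  solve Keq expr → x = 0.005262; check Q = 4.5800e+05

Q₀ = 157.5; Q < K (proceeds forward)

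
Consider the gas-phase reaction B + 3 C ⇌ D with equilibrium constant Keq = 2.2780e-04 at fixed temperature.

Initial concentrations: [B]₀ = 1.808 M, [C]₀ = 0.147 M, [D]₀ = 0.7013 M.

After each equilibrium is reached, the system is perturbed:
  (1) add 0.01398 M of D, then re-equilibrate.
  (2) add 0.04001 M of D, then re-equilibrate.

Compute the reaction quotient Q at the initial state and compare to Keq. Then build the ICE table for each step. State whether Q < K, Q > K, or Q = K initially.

Q₀ = 122.1 vs Keq = 2.2780e-04 ⇒ Q>K, reverse
Step 1:
                    B           C           D
  init          1.808       0.147      0.7013
  Δ             0.695       2.085      -0.695
  eq            2.503       2.232    0.006339
  solve Keq expr → x = -0.695; check Q = 2.2780e-04
Then add 0.01398 M of D.
Step 2:
                    B           C           D
  init          2.503       2.232     0.02032
  Δ           0.01359     0.04077    -0.01359
  eq            2.517       2.273    0.006729
  solve Keq expr → x = -0.01359; check Q = 2.2780e-04
Then add 0.04001 M of D.
Step 3:
                    B           C           D
  init          2.517       2.273     0.04674
  Δ            0.0388      0.1164     -0.0388
  eq            2.555       2.389    0.007938
  solve Keq expr → x = -0.0388; check Q = 2.2780e-04

Q₀ = 122.1; Q > K (proceeds reverse)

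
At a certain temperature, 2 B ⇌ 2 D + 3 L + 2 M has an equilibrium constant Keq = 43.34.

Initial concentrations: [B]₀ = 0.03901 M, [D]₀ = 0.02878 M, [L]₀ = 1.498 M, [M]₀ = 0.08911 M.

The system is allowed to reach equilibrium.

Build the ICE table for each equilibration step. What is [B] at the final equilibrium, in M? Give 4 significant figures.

[B]_eq = 0.002416 M

Q₀ = 0.01453 vs Keq = 43.34 ⇒ Q<K, forward
Step 1:
                  B         D         L         M
  I         0.03901   0.02878     1.498   0.08911
  C        -0.03659   0.03659   0.05489   0.03659
  E        0.002416   0.06537     1.553    0.1257
  solve Keq expr → x = 0.0183; check Q = 43.34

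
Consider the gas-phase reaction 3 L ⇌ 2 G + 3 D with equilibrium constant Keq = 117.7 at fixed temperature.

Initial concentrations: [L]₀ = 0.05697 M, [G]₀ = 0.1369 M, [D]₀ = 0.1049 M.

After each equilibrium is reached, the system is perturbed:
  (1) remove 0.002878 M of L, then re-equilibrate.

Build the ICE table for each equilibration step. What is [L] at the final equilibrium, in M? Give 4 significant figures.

[L]_eq = 0.009258 M

Q₀ = 0.117 vs Keq = 117.7 ⇒ Q<K, forward
Step 1:
                    L           G           D
  Initial     0.05697      0.1369      0.1049
  Change     -0.04748     0.03165     0.04748
  Equil      0.009488      0.1686      0.1524
  solve Keq expr → x = 0.01583; check Q = 117.7
Then remove 0.002878 M of L.
Step 2:
                    L           G           D
  Initial     0.00661      0.1686      0.1524
  Change     0.002648   -0.001765   -0.002648
  Equil      0.009258      0.1668      0.1497
  solve Keq expr → x = -8.8264e-04; check Q = 117.7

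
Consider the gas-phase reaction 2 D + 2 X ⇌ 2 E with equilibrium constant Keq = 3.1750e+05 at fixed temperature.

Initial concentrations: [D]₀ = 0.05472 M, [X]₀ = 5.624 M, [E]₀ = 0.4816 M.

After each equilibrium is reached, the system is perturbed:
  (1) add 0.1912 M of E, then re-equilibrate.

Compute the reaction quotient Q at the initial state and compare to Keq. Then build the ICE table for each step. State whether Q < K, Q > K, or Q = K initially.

Q₀ = 2.449 vs Keq = 3.1750e+05 ⇒ Q<K, forward
Step 1:
                   D          X          E
  Initial    0.05472      5.624     0.4816
  Change    -0.05455   -0.05455    0.05455
  Equil   1.7084e-04      5.569     0.5361
  solve Keq expr → x = 0.02727; check Q = 3.1750e+05
Then add 0.1912 M of E.
Step 2:
                   D          X          E
  Initial 1.7084e-04      5.569     0.7273
  Change  6.0904e-05 6.0904e-05 -6.0904e-05
  Equil   2.3175e-04       5.57     0.7273
  solve Keq expr → x = -3.0452e-05; check Q = 3.1750e+05

Q₀ = 2.449; Q < K (proceeds forward)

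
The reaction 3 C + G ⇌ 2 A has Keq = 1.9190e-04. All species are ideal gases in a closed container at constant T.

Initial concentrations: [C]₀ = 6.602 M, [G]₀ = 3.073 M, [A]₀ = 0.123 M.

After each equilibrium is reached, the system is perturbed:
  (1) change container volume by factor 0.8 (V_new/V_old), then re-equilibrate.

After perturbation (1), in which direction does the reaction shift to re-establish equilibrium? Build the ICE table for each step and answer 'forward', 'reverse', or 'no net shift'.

Direction: forward

Q₀ = 1.7109e-05 vs Keq = 1.9190e-04 ⇒ Q<K, forward
Step 1:
                   C          G          A
  Initial      6.602      3.073      0.123
  Change     -0.3706    -0.1235     0.2471
  Equil        6.231      2.949     0.3701
  solve Keq expr → x = 0.1235; check Q = 1.9190e-04
Then change container volume by factor 0.8 (V_new/V_old).
Step 2:
                   C          G          A
  Initial      7.789      3.687     0.4626
  Change      -0.144   -0.04801    0.09601
  Equil        7.645      3.639     0.5586
  solve Keq expr → x = 0.04801; check Q = 1.9190e-04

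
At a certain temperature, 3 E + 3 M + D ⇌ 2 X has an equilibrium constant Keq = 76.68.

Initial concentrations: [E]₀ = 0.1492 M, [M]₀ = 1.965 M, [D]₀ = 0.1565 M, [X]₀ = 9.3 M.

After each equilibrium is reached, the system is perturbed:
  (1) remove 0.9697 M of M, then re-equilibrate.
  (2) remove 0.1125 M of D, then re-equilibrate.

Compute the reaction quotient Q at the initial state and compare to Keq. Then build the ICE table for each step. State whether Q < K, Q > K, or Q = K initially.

Q₀ = 2.1931e+04; Q > K (proceeds reverse)

Q₀ = 2.1931e+04 vs Keq = 76.68 ⇒ Q>K, reverse
Step 1:
                    E           M           D           X
  init         0.1492       1.965      0.1565         9.3
  Δ            0.4674      0.4674      0.1558     -0.3116
  eq           0.6166       2.432      0.3123       8.988
  solve Keq expr → x = -0.1558; check Q = 76.68
Then remove 0.9697 M of M.
Step 2:
                    E           M           D           X
  init         0.6166       1.463      0.3123       8.988
  Δ            0.2116      0.2116     0.07054     -0.1411
  eq           0.8282       1.674      0.3828       8.847
  solve Keq expr → x = -0.07054; check Q = 76.68
Then remove 0.1125 M of D.
Step 3:
                    E           M           D           X
  init         0.8282       1.674      0.2703       8.847
  Δ           0.05254     0.05254     0.01751    -0.03503
  eq           0.8808       1.727      0.2879       8.812
  solve Keq expr → x = -0.01751; check Q = 76.68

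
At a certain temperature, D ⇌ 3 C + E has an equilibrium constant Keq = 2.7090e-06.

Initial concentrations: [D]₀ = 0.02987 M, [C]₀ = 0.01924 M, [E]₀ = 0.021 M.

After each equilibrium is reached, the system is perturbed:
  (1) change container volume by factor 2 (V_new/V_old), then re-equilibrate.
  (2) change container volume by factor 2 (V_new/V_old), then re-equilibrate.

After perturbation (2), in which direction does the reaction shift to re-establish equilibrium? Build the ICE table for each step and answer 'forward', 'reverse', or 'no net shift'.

Direction: forward

Q₀ = 5.0073e-06 vs Keq = 2.7090e-06 ⇒ Q>K, reverse
Step 1:
                  D         C         E
  Initial   0.02987   0.01924     0.021
  Change   0.001038 -0.003113 -0.001038
  Equil     0.03091   0.01613   0.01996
  solve Keq expr → x = -0.001038; check Q = 2.7090e-06
Then change container volume by factor 2 (V_new/V_old).
Step 2:
                  D         C         E
  Initial   0.01545  0.008064  0.009981
  Change  -0.002113   0.00634  0.002113
  Equil     0.01334    0.0144   0.01209
  solve Keq expr → x = 0.002113; check Q = 2.7090e-06
Then change container volume by factor 2 (V_new/V_old).
Step 3:
                  D         C         E
  Initial   0.00667  0.007202  0.006047
  Change  -0.001636  0.004907  0.001636
  Equil    0.005035   0.01211  0.007683
  solve Keq expr → x = 0.001636; check Q = 2.7090e-06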